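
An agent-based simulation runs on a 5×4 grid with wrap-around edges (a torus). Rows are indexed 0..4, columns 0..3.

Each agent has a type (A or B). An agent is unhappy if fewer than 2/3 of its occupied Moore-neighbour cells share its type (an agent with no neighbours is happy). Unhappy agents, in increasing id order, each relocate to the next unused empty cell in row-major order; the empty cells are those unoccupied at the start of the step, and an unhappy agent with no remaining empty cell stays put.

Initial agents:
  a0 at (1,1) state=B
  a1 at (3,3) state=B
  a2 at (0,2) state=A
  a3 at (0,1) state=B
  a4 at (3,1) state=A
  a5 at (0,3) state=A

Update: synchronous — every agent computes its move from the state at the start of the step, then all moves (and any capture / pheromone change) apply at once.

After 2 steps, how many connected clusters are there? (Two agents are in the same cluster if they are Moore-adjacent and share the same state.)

t=1: a0@(0,0):B a1@(3,3):B a2@(1,0):A a3@(1,2):B a4@(3,1):A a5@(0,3):A
t=2: a0@(0,1):B a1@(3,3):B a2@(0,2):A a3@(1,1):B a4@(3,1):A a5@(1,3):A

4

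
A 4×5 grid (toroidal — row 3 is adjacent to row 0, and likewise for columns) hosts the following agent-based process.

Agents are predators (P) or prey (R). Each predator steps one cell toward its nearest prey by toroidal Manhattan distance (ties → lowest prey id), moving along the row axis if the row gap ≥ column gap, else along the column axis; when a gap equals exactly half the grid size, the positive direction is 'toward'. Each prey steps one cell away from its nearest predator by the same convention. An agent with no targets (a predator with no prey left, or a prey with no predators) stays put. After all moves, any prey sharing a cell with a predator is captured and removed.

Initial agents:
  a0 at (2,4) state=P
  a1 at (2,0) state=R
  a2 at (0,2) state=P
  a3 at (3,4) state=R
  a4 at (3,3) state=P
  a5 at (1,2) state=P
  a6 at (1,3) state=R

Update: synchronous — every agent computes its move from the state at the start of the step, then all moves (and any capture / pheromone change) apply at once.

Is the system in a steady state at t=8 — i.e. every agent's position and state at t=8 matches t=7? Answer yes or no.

t=1: a0@(2,0):P a1@(2,1):R a2@(1,2):P a3@(0,4):R a4@(3,4):P a5@(1,3):P a6@(1,4):R
t=2: a0@(2,1):P a2@(2,2):P a4@(0,4):P a5@(1,4):P a6@(1,0):R
t=3: a0@(1,1):P a2@(2,1):P a4@(1,4):P a5@(1,0):P
t=4: (unchanged — steady state)

yes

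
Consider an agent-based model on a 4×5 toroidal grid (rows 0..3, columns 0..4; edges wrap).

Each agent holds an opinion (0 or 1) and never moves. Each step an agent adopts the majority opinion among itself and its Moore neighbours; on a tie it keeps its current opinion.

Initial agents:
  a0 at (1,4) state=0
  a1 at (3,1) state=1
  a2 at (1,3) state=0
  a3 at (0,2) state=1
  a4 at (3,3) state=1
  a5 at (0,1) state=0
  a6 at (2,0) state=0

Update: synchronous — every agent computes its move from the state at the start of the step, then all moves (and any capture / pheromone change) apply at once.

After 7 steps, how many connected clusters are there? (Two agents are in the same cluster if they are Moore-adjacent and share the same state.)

t=1: a0@(1,4):0 a1@(3,1):1 a2@(1,3):0 a3@(0,2):1 a4@(3,3):1 a5@(0,1):1 a6@(2,0):0
t=2: (unchanged — steady state)

2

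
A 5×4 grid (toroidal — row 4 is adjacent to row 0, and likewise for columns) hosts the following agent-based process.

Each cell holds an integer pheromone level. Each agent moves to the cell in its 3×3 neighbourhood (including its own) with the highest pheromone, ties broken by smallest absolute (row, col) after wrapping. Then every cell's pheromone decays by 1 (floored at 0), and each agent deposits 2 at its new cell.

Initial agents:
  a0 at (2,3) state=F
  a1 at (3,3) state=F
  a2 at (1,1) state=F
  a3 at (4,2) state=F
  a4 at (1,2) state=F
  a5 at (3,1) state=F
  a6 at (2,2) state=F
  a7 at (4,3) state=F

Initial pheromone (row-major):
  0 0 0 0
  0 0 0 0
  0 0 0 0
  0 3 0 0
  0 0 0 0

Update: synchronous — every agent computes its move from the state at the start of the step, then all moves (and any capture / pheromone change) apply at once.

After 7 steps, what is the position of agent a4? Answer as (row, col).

t=1: a0@(1,0) a1@(2,0) a2@(0,0) a3@(3,1) a4@(0,1) a5@(3,1) a6@(3,1) a7@(0,0) | pheromone: 4 2 0 0 / 2 0 0 0 / 2 0 0 0 / 0 8 0 0 / 0 0 0 0
t=2: a0@(0,0) a1@(3,1) a2@(0,0) a3@(3,1) a4@(0,0) a5@(3,1) a6@(3,1) a7@(0,0) | pheromone: 11 1 0 0 / 1 0 0 0 / 1 0 0 0 / 0 15 0 0 / 0 0 0 0
t=3: a0@(0,0) a1@(3,1) a2@(0,0) a3@(3,1) a4@(0,0) a5@(3,1) a6@(3,1) a7@(0,0) | pheromone: 18 0 0 0 / 0 0 0 0 / 0 0 0 0 / 0 22 0 0 / 0 0 0 0
t=4: a0@(0,0) a1@(3,1) a2@(0,0) a3@(3,1) a4@(0,0) a5@(3,1) a6@(3,1) a7@(0,0) | pheromone: 25 0 0 0 / 0 0 0 0 / 0 0 0 0 / 0 29 0 0 / 0 0 0 0
t=5: a0@(0,0) a1@(3,1) a2@(0,0) a3@(3,1) a4@(0,0) a5@(3,1) a6@(3,1) a7@(0,0) | pheromone: 32 0 0 0 / 0 0 0 0 / 0 0 0 0 / 0 36 0 0 / 0 0 0 0
t=6: a0@(0,0) a1@(3,1) a2@(0,0) a3@(3,1) a4@(0,0) a5@(3,1) a6@(3,1) a7@(0,0) | pheromone: 39 0 0 0 / 0 0 0 0 / 0 0 0 0 / 0 43 0 0 / 0 0 0 0
t=7: a0@(0,0) a1@(3,1) a2@(0,0) a3@(3,1) a4@(0,0) a5@(3,1) a6@(3,1) a7@(0,0) | pheromone: 46 0 0 0 / 0 0 0 0 / 0 0 0 0 / 0 50 0 0 / 0 0 0 0

(0, 0)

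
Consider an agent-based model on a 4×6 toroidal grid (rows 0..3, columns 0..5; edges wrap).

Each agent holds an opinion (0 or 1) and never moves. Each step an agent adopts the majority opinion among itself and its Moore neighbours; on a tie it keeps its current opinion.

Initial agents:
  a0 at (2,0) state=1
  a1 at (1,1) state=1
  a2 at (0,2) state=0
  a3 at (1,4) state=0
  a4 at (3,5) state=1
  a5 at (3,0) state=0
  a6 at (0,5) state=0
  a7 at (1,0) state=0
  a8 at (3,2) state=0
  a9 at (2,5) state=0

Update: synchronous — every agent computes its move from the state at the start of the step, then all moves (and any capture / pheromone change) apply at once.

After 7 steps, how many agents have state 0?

t=1: a0@(2,0):1 a1@(1,1):1 a2@(0,2):0 a3@(1,4):0 a4@(3,5):0 a5@(3,0):0 a6@(0,5):0 a7@(1,0):0 a8@(3,2):0 a9@(2,5):0
t=2: a0@(2,0):0 a1@(1,1):1 a2@(0,2):0 a3@(1,4):0 a4@(3,5):0 a5@(3,0):0 a6@(0,5):0 a7@(1,0):0 a8@(3,2):0 a9@(2,5):0
t=3: a0@(2,0):0 a1@(1,1):0 a2@(0,2):0 a3@(1,4):0 a4@(3,5):0 a5@(3,0):0 a6@(0,5):0 a7@(1,0):0 a8@(3,2):0 a9@(2,5):0
t=4: (unchanged — steady state)

10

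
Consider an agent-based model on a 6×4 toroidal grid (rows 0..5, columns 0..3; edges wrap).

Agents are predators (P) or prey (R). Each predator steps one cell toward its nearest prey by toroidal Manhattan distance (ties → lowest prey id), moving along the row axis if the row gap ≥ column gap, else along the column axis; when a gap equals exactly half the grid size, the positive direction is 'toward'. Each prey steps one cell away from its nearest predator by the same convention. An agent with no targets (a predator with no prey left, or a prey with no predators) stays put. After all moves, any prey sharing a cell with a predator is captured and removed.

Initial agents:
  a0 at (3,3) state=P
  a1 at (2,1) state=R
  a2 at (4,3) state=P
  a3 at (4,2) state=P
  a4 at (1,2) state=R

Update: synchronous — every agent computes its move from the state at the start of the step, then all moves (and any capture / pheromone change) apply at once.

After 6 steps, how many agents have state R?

t=1: a0@(3,0):P a1@(2,0):R a2@(3,3):P a3@(3,2):P a4@(0,2):R
t=2: a0@(2,0):P a1@(1,0):R a2@(2,3):P a3@(3,3):P a4@(5,2):R
t=3: a0@(1,0):P a1@(0,0):R a2@(1,3):P a3@(2,3):P a4@(0,2):R
t=4: a0@(0,0):P a1@(5,0):R a2@(0,3):P a3@(1,3):P a4@(5,2):R
t=5: a0@(5,0):P a1@(4,0):R a2@(5,3):P a3@(0,3):P a4@(4,2):R
t=6: a0@(4,0):P a1@(3,0):R a2@(4,3):P a3@(5,3):P a4@(3,2):R

2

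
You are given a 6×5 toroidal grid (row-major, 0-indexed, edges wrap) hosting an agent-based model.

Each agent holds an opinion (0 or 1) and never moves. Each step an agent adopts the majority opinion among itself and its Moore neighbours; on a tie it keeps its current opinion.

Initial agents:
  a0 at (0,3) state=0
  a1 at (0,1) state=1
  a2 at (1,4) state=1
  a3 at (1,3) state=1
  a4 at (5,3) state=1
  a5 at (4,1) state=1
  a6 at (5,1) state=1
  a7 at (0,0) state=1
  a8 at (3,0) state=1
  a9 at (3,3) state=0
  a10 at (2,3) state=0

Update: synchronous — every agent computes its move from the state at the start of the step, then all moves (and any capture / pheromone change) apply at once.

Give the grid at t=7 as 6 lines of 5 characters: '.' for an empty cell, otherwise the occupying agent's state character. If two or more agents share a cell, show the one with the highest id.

t=1: a0@(0,3):1 a1@(0,1):1 a2@(1,4):1 a3@(1,3):1 a4@(5,3):1 a5@(4,1):1 a6@(5,1):1 a7@(0,0):1 a8@(3,0):1 a9@(3,3):0 a10@(2,3):0
t=2: (unchanged — steady state)

11.1.
...11
...0.
1..0.
.1...
.1.1.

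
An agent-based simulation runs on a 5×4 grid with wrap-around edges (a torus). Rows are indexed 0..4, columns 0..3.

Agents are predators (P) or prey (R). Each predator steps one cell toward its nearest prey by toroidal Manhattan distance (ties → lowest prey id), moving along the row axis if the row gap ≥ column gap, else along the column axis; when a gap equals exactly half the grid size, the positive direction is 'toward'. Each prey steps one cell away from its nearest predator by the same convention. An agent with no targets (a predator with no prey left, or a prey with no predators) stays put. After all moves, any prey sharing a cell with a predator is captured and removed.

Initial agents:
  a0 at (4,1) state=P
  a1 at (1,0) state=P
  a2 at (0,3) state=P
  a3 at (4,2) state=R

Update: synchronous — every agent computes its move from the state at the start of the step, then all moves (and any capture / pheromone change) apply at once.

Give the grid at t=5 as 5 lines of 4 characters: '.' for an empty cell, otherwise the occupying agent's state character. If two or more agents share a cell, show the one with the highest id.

P...
....
....
....
..PP

t=1: a0@(4,2):P a1@(0,0):P a2@(4,3):P
t=2: (unchanged — steady state)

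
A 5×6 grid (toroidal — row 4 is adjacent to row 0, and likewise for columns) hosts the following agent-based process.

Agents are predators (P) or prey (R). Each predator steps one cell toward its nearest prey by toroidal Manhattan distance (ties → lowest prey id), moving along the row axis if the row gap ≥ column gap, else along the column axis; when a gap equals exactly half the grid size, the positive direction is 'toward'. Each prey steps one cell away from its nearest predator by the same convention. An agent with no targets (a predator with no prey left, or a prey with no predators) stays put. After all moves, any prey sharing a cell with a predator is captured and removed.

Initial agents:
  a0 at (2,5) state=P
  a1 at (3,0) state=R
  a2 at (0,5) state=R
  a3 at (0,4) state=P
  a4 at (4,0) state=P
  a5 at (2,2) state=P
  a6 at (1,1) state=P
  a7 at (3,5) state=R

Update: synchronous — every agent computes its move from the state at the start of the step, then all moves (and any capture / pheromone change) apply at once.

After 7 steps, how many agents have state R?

3

t=1: a0@(3,5):P a1@(2,0):R a2@(0,0):R a3@(0,5):P a4@(3,0):P a5@(2,1):P a6@(2,1):P a7@(4,5):R
t=2: a0@(4,5):P a1@(1,0):R a2@(0,1):R a3@(0,0):P a4@(2,0):P a5@(2,0):P a6@(2,0):P a7@(0,5):R
t=3: a0@(0,5):P a1@(2,0):R a2@(0,2):R a3@(1,0):P a4@(1,0):P a5@(1,0):P a6@(1,0):P a7@(1,5):R
t=4: a0@(1,5):P a1@(3,0):R a2@(0,1):R a3@(2,0):P a4@(2,0):P a5@(2,0):P a6@(2,0):P a7@(2,5):R
t=5: a0@(2,5):P a1@(4,0):R a2@(0,2):R a3@(3,0):P a4@(3,0):P a5@(3,0):P a6@(3,0):P a7@(3,5):R
t=6: a0@(3,5):P a1@(0,0):R a2@(1,2):R a3@(4,0):P a4@(4,0):P a5@(4,0):P a6@(4,0):P a7@(4,5):R
t=7: a0@(4,5):P a1@(1,0):R a2@(2,2):R a3@(0,0):P a4@(0,0):P a5@(0,0):P a6@(0,0):P a7@(0,5):R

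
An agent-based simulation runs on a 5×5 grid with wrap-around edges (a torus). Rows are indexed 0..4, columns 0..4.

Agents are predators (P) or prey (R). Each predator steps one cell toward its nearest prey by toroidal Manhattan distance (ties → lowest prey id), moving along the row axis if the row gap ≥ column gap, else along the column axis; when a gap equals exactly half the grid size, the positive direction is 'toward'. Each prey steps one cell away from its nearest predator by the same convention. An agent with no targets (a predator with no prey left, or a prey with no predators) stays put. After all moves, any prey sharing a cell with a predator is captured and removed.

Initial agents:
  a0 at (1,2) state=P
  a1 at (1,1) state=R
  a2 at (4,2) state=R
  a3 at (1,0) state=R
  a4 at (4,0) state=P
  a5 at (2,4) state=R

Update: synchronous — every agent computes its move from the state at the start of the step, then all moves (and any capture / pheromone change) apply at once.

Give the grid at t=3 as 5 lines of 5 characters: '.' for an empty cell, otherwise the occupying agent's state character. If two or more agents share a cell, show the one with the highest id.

t=1: a0@(1,1):P a1@(1,0):R a2@(3,2):R a3@(1,4):R a4@(4,1):P a5@(2,0):R
t=2: a0@(1,0):P a1@(1,4):R a2@(2,2):R a3@(1,3):R a4@(3,1):P a5@(3,0):R
t=3: a0@(1,4):P a1@(1,3):R a2@(1,2):R a3@(1,2):R a4@(3,0):P a5@(3,4):R

.....
..RRP
.....
P...R
.....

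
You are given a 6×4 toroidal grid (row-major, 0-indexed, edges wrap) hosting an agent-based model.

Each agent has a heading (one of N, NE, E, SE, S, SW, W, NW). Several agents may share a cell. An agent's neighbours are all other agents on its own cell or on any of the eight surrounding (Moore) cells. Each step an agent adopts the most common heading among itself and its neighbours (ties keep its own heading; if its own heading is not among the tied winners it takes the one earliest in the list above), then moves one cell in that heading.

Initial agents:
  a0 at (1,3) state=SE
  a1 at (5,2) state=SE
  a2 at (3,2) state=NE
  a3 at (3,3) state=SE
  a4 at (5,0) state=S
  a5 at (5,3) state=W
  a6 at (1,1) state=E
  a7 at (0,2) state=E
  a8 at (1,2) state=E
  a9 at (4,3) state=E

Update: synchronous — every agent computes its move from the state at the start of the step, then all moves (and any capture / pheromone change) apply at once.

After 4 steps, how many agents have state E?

t=1: a0@(1,0):E a1@(5,3):E a2@(2,3):NE a3@(4,0):SE a4@(0,0):S a5@(5,0):E a6@(1,2):E a7@(0,3):E a8@(1,3):E a9@(5,0):SE
t=2: a0@(1,1):E a1@(5,0):E a2@(2,0):E a3@(5,1):SE a4@(0,1):E a5@(5,1):E a6@(1,3):E a7@(0,0):E a8@(1,0):E a9@(5,1):E
t=3: a0@(1,2):E a1@(5,1):E a2@(2,1):E a3@(5,2):E a4@(0,2):E a5@(5,2):E a6@(1,0):E a7@(0,1):E a8@(1,1):E a9@(5,2):E
t=4: a0@(1,3):E a1@(5,2):E a2@(2,2):E a3@(5,3):E a4@(0,3):E a5@(5,3):E a6@(1,1):E a7@(0,2):E a8@(1,2):E a9@(5,3):E

10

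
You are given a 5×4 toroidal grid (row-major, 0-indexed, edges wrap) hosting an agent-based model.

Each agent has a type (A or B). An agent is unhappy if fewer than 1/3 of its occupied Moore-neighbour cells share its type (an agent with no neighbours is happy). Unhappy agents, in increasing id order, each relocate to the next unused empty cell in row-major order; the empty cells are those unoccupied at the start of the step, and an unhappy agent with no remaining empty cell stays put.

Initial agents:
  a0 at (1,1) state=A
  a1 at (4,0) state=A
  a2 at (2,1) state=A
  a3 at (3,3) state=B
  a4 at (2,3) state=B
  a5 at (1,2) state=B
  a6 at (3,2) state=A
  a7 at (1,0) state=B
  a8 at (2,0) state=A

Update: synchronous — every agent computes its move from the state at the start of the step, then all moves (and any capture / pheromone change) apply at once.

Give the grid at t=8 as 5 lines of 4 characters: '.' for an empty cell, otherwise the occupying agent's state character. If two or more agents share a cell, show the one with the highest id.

t=1: a0@(1,1):A a1@(0,0):A a2@(2,1):A a3@(0,1):B a4@(2,3):B a5@(1,2):B a6@(3,2):A a7@(0,2):B a8@(2,0):A
t=2: (unchanged — steady state)

ABB.
.AB.
AA.B
..A.
....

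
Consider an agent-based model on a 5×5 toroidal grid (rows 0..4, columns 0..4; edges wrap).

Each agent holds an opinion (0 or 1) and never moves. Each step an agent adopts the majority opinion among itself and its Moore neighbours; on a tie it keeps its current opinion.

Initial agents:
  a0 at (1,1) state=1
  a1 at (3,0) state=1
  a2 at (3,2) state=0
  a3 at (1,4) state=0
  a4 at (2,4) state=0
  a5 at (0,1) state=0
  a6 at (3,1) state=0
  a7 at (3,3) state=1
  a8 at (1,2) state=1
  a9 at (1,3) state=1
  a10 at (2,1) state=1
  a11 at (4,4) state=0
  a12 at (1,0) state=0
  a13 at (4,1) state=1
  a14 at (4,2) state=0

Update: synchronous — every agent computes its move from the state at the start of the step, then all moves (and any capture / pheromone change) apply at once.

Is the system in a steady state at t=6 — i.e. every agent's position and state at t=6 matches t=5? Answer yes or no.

t=1: a0@(1,1):1 a1@(3,0):1 a2@(3,2):0 a3@(1,4):0 a4@(2,4):0 a5@(0,1):0 a6@(3,1):0 a7@(3,3):0 a8@(1,2):1 a9@(1,3):1 a10@(2,1):1 a11@(4,4):1 a12@(1,0):0 a13@(4,1):0 a14@(4,2):0
t=2: (unchanged — steady state)

yes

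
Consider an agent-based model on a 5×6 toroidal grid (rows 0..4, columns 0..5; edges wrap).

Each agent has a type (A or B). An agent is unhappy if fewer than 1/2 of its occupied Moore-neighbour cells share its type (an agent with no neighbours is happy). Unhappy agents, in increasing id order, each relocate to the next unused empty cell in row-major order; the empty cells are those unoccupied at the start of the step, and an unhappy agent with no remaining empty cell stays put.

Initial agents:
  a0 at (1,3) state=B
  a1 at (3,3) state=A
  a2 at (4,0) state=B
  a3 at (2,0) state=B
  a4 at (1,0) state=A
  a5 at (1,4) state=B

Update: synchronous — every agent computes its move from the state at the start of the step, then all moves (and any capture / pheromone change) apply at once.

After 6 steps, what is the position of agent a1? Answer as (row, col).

(3, 3)

t=1: a0@(1,3):B a1@(3,3):A a2@(4,0):B a3@(0,0):B a4@(0,1):A a5@(1,4):B
t=2: a0@(1,3):B a1@(3,3):A a2@(4,0):B a3@(0,0):B a4@(0,2):A a5@(1,4):B
t=3: a0@(1,3):B a1@(3,3):A a2@(4,0):B a3@(0,0):B a4@(0,1):A a5@(1,4):B
t=4: a0@(1,3):B a1@(3,3):A a2@(4,0):B a3@(0,0):B a4@(0,2):A a5@(1,4):B
t=5: a0@(1,3):B a1@(3,3):A a2@(4,0):B a3@(0,0):B a4@(0,1):A a5@(1,4):B
t=6: a0@(1,3):B a1@(3,3):A a2@(4,0):B a3@(0,0):B a4@(0,2):A a5@(1,4):B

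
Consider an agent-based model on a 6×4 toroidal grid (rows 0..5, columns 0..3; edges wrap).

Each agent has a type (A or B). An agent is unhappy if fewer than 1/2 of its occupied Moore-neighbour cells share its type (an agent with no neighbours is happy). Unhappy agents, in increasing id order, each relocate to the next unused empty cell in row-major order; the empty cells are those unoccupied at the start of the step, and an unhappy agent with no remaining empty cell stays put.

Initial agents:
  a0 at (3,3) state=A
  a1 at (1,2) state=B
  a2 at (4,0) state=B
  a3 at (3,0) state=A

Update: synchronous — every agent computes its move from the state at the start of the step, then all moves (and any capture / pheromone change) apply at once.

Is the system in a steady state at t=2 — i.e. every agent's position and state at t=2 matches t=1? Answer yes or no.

yes

t=1: a0@(3,3):A a1@(1,2):B a2@(0,0):B a3@(3,0):A
t=2: (unchanged — steady state)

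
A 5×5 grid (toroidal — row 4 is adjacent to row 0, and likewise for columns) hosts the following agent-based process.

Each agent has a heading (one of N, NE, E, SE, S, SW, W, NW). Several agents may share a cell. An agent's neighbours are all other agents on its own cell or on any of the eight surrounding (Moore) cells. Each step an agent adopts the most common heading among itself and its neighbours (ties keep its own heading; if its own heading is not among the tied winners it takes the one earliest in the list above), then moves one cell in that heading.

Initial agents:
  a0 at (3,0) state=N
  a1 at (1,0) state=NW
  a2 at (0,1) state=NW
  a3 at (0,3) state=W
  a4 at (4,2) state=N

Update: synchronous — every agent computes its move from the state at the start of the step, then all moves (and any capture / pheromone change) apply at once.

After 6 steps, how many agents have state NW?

t=1: a0@(2,0):N a1@(0,4):NW a2@(4,0):NW a3@(0,2):W a4@(3,2):N
t=2: a0@(1,0):N a1@(4,3):NW a2@(3,4):NW a3@(0,1):W a4@(2,2):N
t=3: a0@(0,0):N a1@(3,2):NW a2@(2,3):NW a3@(0,0):W a4@(1,2):N
t=4: a0@(4,0):N a1@(2,1):NW a2@(1,2):NW a3@(0,4):W a4@(0,2):N
t=5: a0@(3,0):N a1@(1,0):NW a2@(0,1):NW a3@(0,3):W a4@(4,2):N
t=6: a0@(2,0):N a1@(0,4):NW a2@(4,0):NW a3@(0,2):W a4@(3,2):N

2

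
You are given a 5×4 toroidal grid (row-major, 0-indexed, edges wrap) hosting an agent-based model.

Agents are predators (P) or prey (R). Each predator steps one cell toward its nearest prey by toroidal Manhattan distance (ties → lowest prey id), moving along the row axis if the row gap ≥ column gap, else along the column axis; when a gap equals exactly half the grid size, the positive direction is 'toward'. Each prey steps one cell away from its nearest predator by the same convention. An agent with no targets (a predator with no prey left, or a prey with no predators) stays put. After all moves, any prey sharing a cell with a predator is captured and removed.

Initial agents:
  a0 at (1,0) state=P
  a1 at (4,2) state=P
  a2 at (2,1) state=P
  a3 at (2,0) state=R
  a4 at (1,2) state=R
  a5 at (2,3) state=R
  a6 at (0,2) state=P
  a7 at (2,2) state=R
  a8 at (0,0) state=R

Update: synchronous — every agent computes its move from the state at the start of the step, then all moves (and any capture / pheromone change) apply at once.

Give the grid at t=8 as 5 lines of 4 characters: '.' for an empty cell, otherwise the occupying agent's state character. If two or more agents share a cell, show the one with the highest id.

R..R
R...
..P.
..P.
P.R.

t=1: a0@(2,0):P a1@(0,2):P a2@(2,0):P a3@(3,0):R a4@(2,2):R a5@(3,3):R a6@(1,2):P a7@(2,3):R a8@(4,0):R
t=2: a0@(3,0):P a1@(1,2):P a2@(3,0):P a3@(4,0):R a4@(3,2):R a5@(4,3):R a6@(2,2):P a8@(0,0):R
t=3: a0@(4,0):P a1@(2,2):P a2@(4,0):P a3@(0,0):R a4@(4,2):R a5@(0,3):R a6@(3,2):P a8@(1,0):R
t=4: a0@(0,0):P a1@(3,2):P a2@(0,0):P a3@(1,0):R a4@(0,2):R a5@(1,3):R a6@(4,2):P a8@(2,0):R
t=5: a0@(1,0):P a1@(4,2):P a2@(1,0):P a3@(2,0):R a4@(1,2):R a5@(2,3):R a6@(0,2):P a8@(3,0):R
t=6: a0@(2,0):P a1@(0,2):P a2@(2,0):P a3@(3,0):R a4@(2,2):R a5@(3,3):R a6@(1,2):P a8@(4,0):R
t=7: a0@(3,0):P a1@(1,2):P a2@(3,0):P a3@(4,0):R a4@(3,2):R a5@(4,3):R a6@(2,2):P a8@(0,0):R
t=8: a0@(4,0):P a1@(2,2):P a2@(4,0):P a3@(0,0):R a4@(4,2):R a5@(0,3):R a6@(3,2):P a8@(1,0):R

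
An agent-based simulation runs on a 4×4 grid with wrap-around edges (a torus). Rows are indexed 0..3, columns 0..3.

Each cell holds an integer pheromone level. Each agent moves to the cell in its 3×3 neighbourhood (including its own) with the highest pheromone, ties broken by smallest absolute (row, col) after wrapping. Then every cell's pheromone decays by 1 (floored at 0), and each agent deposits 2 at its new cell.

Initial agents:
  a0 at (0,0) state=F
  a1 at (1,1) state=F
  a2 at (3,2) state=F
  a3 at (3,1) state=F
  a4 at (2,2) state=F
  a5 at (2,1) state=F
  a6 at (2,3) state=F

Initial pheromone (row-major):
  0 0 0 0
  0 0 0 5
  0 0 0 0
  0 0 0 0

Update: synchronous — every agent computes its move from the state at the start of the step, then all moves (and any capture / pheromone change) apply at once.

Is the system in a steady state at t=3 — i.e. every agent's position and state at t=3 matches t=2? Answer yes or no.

t=1: a0@(1,3) a1@(0,0) a2@(0,1) a3@(0,0) a4@(1,3) a5@(1,0) a6@(1,3) | pheromone: 4 2 0 0 / 2 0 0 10 / 0 0 0 0 / 0 0 0 0
t=2: a0@(1,3) a1@(1,3) a2@(0,0) a3@(1,3) a4@(1,3) a5@(1,3) a6@(1,3) | pheromone: 5 1 0 0 / 1 0 0 21 / 0 0 0 0 / 0 0 0 0
t=3: a0@(1,3) a1@(1,3) a2@(1,3) a3@(1,3) a4@(1,3) a5@(1,3) a6@(1,3) | pheromone: 4 0 0 0 / 0 0 0 34 / 0 0 0 0 / 0 0 0 0

no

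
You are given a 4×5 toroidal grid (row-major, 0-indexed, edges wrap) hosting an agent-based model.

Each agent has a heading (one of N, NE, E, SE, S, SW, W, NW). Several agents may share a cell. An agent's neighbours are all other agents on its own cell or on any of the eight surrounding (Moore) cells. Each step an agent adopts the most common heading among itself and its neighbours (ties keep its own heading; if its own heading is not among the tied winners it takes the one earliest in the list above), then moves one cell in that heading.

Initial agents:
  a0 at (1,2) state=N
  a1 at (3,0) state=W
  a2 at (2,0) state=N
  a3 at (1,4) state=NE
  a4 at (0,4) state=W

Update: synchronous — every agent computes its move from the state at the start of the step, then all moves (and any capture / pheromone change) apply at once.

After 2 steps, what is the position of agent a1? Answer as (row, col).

(3, 3)

t=1: a0@(0,2):N a1@(3,4):W a2@(1,0):N a3@(0,0):NE a4@(0,3):W
t=2: a0@(3,2):N a1@(3,3):W a2@(0,0):N a3@(3,1):NE a4@(0,2):W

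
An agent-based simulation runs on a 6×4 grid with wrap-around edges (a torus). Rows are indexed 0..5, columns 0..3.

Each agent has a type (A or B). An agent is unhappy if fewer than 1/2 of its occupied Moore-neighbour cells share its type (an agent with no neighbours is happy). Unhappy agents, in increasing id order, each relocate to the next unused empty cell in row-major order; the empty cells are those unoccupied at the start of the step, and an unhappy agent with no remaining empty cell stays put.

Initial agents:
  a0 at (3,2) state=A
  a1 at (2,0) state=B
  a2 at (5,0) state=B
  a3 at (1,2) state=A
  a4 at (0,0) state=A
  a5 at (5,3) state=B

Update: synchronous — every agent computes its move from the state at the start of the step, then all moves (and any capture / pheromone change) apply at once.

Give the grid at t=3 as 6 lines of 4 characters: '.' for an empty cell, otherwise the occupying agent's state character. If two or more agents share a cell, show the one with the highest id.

t=1: a0@(3,2):A a1@(2,0):B a2@(5,0):B a3@(1,2):A a4@(0,1):A a5@(5,3):B
t=2: (unchanged — steady state)

.A..
..A.
B...
..A.
....
B..B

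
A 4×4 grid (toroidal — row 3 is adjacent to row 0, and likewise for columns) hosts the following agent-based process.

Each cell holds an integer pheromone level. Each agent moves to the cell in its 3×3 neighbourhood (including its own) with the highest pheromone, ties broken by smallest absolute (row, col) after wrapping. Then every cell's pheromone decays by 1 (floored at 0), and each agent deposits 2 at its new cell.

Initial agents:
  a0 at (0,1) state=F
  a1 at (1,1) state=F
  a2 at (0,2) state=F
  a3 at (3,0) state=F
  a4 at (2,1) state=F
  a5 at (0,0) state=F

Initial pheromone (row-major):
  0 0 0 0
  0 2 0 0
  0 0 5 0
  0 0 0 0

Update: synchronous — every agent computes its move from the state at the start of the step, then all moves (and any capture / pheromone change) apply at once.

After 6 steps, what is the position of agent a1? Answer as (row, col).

(2, 2)

t=1: a0@(1,1) a1@(2,2) a2@(1,1) a3@(0,0) a4@(2,2) a5@(1,1) | pheromone: 2 0 0 0 / 0 7 0 0 / 0 0 8 0 / 0 0 0 0
t=2: a0@(2,2) a1@(2,2) a2@(2,2) a3@(1,1) a4@(2,2) a5@(2,2) | pheromone: 1 0 0 0 / 0 8 0 0 / 0 0 17 0 / 0 0 0 0
t=3: a0@(2,2) a1@(2,2) a2@(2,2) a3@(2,2) a4@(2,2) a5@(2,2) | pheromone: 0 0 0 0 / 0 7 0 0 / 0 0 28 0 / 0 0 0 0
t=4: a0@(2,2) a1@(2,2) a2@(2,2) a3@(2,2) a4@(2,2) a5@(2,2) | pheromone: 0 0 0 0 / 0 6 0 0 / 0 0 39 0 / 0 0 0 0
t=5: a0@(2,2) a1@(2,2) a2@(2,2) a3@(2,2) a4@(2,2) a5@(2,2) | pheromone: 0 0 0 0 / 0 5 0 0 / 0 0 50 0 / 0 0 0 0
t=6: a0@(2,2) a1@(2,2) a2@(2,2) a3@(2,2) a4@(2,2) a5@(2,2) | pheromone: 0 0 0 0 / 0 4 0 0 / 0 0 61 0 / 0 0 0 0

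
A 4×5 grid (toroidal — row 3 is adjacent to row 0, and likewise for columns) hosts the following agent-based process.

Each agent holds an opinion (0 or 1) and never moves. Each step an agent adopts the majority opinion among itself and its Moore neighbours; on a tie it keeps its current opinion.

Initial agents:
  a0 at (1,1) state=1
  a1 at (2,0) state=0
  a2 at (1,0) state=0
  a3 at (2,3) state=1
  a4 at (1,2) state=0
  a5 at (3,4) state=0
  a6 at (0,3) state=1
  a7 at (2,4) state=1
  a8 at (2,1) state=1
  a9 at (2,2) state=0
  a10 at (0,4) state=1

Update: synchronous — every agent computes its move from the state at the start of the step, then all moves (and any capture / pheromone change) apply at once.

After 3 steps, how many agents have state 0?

t=1: a0@(1,1):0 a1@(2,0):0 a2@(1,0):1 a3@(2,3):0 a4@(1,2):1 a5@(3,4):1 a6@(0,3):1 a7@(2,4):0 a8@(2,1):0 a9@(2,2):1 a10@(0,4):1
t=2: a0@(1,1):0 a1@(2,0):0 a2@(1,0):0 a3@(2,3):1 a4@(1,2):1 a5@(3,4):1 a6@(0,3):1 a7@(2,4):0 a8@(2,1):0 a9@(2,2):0 a10@(0,4):1
t=3: (unchanged — steady state)

6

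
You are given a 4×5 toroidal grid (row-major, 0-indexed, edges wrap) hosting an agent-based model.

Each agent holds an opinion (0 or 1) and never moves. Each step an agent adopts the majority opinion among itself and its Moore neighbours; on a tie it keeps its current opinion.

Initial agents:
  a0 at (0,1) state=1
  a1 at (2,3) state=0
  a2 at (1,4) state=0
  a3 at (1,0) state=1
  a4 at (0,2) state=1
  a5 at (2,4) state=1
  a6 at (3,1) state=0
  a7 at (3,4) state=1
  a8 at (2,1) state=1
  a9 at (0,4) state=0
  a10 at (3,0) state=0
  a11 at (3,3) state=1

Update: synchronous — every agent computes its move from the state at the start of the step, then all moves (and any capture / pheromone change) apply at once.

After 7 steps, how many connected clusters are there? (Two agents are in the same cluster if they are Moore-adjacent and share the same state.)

t=1: a0@(0,1):1 a1@(2,3):1 a2@(1,4):0 a3@(1,0):1 a4@(0,2):1 a5@(2,4):1 a6@(3,1):1 a7@(3,4):1 a8@(2,1):1 a9@(0,4):0 a10@(3,0):1 a11@(3,3):1
t=2: a0@(0,1):1 a1@(2,3):1 a2@(1,4):1 a3@(1,0):1 a4@(0,2):1 a5@(2,4):1 a6@(3,1):1 a7@(3,4):1 a8@(2,1):1 a9@(0,4):1 a10@(3,0):1 a11@(3,3):1
t=3: (unchanged — steady state)

1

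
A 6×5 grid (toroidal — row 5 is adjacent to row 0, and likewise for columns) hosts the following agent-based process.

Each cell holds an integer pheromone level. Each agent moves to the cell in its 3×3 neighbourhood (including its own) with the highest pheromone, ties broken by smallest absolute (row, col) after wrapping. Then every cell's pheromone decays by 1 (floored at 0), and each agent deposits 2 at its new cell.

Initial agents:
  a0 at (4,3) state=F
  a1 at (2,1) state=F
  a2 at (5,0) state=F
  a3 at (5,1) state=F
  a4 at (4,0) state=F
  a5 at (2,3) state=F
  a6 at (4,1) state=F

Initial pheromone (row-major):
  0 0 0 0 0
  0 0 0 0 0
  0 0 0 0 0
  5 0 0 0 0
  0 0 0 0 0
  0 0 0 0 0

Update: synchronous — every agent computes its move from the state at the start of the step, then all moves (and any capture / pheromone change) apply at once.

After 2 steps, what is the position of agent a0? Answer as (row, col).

(3, 2)

t=1: a0@(3,2) a1@(3,0) a2@(0,0) a3@(0,0) a4@(3,0) a5@(1,2) a6@(3,0) | pheromone: 4 0 0 0 0 / 0 0 2 0 0 / 0 0 0 0 0 / 10 0 2 0 0 / 0 0 0 0 0 / 0 0 0 0 0
t=2: a0@(3,2) a1@(3,0) a2@(0,0) a3@(0,0) a4@(3,0) a5@(1,2) a6@(3,0) | pheromone: 7 0 0 0 0 / 0 0 3 0 0 / 0 0 0 0 0 / 15 0 3 0 0 / 0 0 0 0 0 / 0 0 0 0 0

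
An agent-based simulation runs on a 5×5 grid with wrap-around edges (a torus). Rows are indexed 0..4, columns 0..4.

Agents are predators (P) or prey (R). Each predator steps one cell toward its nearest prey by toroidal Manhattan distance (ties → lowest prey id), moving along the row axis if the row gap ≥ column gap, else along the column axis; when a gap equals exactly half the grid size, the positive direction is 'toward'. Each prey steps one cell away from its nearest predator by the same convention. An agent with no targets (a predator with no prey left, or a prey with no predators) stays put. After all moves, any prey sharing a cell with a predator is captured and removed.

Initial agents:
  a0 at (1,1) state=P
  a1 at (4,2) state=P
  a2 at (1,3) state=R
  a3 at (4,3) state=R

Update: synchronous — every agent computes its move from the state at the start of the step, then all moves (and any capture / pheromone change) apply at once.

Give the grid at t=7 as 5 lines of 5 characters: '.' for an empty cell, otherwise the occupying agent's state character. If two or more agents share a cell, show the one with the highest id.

.....
R..P.
.....
.....
R...P

t=1: a0@(1,2):P a1@(4,3):P a2@(1,4):R a3@(4,4):R
t=2: a0@(1,3):P a1@(4,4):P a2@(1,0):R a3@(4,0):R
t=3: a0@(1,4):P a1@(4,0):P a2@(1,1):R a3@(4,1):R
t=4: a0@(1,0):P a1@(4,1):P a2@(1,2):R a3@(4,2):R
t=5: a0@(1,1):P a1@(4,2):P a2@(1,3):R a3@(4,3):R
t=6: a0@(1,2):P a1@(4,3):P a2@(1,4):R a3@(4,4):R
t=7: a0@(1,3):P a1@(4,4):P a2@(1,0):R a3@(4,0):R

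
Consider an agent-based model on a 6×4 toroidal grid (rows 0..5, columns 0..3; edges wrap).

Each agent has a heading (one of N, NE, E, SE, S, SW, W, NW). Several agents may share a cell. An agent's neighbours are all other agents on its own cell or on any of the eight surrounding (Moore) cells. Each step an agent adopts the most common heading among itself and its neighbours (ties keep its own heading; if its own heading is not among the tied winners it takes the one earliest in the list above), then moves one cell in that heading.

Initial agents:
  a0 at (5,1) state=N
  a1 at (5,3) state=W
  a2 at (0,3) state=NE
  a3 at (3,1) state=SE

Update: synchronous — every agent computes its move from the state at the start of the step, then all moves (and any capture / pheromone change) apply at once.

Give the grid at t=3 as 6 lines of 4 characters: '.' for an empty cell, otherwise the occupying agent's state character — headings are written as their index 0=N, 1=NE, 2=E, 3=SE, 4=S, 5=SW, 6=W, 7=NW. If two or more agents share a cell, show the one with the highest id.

t=1: a0@(4,1):N a1@(5,2):W a2@(5,0):NE a3@(4,2):SE
t=2: a0@(3,1):N a1@(5,1):W a2@(4,1):NE a3@(5,3):SE
t=3: a0@(2,1):N a1@(5,0):W a2@(3,2):NE a3@(0,0):SE

3...
....
.0..
..1.
....
6...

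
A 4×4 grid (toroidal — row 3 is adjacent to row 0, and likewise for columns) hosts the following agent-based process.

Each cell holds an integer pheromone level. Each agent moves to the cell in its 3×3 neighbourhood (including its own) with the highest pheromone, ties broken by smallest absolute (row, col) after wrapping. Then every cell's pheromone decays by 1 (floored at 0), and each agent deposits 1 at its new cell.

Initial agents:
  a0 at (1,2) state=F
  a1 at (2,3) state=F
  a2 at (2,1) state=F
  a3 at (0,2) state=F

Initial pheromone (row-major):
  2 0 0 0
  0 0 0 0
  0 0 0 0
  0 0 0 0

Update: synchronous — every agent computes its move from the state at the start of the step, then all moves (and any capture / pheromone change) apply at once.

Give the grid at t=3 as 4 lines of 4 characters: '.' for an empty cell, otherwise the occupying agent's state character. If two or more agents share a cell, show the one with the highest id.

t=1: a0@(0,1) a1@(1,0) a2@(1,0) a3@(0,1) | pheromone: 1 2 0 0 / 2 0 0 0 / 0 0 0 0 / 0 0 0 0
t=2: a0@(0,1) a1@(0,1) a2@(0,1) a3@(0,1) | pheromone: 0 5 0 0 / 1 0 0 0 / 0 0 0 0 / 0 0 0 0
t=3: a0@(0,1) a1@(0,1) a2@(0,1) a3@(0,1) | pheromone: 0 8 0 0 / 0 0 0 0 / 0 0 0 0 / 0 0 0 0

.F..
....
....
....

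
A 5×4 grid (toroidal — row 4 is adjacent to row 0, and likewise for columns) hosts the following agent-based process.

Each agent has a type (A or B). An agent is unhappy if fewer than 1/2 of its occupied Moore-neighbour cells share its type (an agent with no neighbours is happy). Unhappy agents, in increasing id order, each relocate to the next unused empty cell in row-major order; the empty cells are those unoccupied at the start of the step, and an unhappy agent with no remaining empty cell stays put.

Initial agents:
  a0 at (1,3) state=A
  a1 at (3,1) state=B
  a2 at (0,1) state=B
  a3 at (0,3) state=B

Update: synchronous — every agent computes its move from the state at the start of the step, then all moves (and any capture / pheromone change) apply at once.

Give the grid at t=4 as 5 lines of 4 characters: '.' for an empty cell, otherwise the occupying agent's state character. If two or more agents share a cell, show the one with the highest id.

t=1: a0@(0,0):A a1@(3,1):B a2@(0,1):B a3@(0,2):B
t=2: a0@(0,3):A a1@(3,1):B a2@(0,1):B a3@(0,2):B
t=3: a0@(0,0):A a1@(3,1):B a2@(0,1):B a3@(0,2):B
t=4: a0@(0,3):A a1@(3,1):B a2@(0,1):B a3@(0,2):B

.BBA
....
....
.B..
....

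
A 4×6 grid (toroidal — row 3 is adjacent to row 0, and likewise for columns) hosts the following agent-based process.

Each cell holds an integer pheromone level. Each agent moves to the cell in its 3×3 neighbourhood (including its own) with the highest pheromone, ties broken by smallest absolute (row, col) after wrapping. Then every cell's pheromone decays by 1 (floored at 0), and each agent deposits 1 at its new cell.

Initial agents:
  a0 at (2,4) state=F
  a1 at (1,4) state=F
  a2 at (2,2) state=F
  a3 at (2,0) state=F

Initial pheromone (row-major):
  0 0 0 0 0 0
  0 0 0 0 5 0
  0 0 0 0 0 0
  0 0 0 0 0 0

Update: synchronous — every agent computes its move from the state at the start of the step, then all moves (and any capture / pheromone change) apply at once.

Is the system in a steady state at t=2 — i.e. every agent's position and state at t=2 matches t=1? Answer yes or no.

t=1: a0@(1,4) a1@(1,4) a2@(1,1) a3@(1,0) | pheromone: 0 0 0 0 0 0 / 1 1 0 0 6 0 / 0 0 0 0 0 0 / 0 0 0 0 0 0
t=2: a0@(1,4) a1@(1,4) a2@(1,0) a3@(1,0) | pheromone: 0 0 0 0 0 0 / 2 0 0 0 7 0 / 0 0 0 0 0 0 / 0 0 0 0 0 0

no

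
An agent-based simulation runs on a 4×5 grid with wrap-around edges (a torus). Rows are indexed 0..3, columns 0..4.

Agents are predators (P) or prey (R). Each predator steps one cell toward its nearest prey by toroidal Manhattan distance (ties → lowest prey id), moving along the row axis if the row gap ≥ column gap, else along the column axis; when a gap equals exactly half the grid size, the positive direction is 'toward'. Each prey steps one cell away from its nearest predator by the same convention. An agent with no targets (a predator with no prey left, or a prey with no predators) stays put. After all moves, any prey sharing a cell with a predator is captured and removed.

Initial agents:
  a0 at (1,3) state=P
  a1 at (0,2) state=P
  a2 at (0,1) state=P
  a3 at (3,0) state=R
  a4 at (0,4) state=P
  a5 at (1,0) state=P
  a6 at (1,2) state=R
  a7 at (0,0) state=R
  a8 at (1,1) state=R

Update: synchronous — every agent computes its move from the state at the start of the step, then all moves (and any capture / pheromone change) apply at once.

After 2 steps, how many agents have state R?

t=1: a0@(1,2):P a1@(1,2):P a2@(0,0):P a3@(2,0):R a4@(0,0):P a5@(0,0):P a6@(1,1):R a7@(0,4):R a8@(2,1):R
t=2: a0@(1,1):P a1@(1,1):P a2@(0,4):P a3@(1,0):R a4@(0,4):P a5@(0,4):P a6@(1,0):R a7@(0,3):R a8@(3,1):R

4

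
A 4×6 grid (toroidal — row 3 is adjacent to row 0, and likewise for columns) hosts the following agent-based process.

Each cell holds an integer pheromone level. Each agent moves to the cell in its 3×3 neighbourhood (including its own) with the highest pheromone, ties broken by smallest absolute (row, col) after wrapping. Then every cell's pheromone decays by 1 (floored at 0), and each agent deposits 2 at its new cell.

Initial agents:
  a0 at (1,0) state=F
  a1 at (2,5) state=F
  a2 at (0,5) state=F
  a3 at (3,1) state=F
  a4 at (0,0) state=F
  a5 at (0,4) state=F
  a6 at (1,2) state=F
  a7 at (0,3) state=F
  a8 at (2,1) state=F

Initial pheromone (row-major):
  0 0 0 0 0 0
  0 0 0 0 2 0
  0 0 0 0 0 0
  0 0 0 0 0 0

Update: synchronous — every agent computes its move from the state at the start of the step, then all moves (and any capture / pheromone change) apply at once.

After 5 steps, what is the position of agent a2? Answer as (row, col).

(1, 4)

t=1: a0@(0,0) a1@(1,4) a2@(1,4) a3@(0,0) a4@(0,0) a5@(1,4) a6@(0,1) a7@(1,4) a8@(1,0) | pheromone: 6 2 0 0 0 0 / 2 0 0 0 9 0 / 0 0 0 0 0 0 / 0 0 0 0 0 0
t=2: a0@(0,0) a1@(1,4) a2@(1,4) a3@(0,0) a4@(0,0) a5@(1,4) a6@(0,0) a7@(1,4) a8@(0,0) | pheromone: 15 1 0 0 0 0 / 1 0 0 0 16 0 / 0 0 0 0 0 0 / 0 0 0 0 0 0
t=3: a0@(0,0) a1@(1,4) a2@(1,4) a3@(0,0) a4@(0,0) a5@(1,4) a6@(0,0) a7@(1,4) a8@(0,0) | pheromone: 24 0 0 0 0 0 / 0 0 0 0 23 0 / 0 0 0 0 0 0 / 0 0 0 0 0 0
t=4: a0@(0,0) a1@(1,4) a2@(1,4) a3@(0,0) a4@(0,0) a5@(1,4) a6@(0,0) a7@(1,4) a8@(0,0) | pheromone: 33 0 0 0 0 0 / 0 0 0 0 30 0 / 0 0 0 0 0 0 / 0 0 0 0 0 0
t=5: a0@(0,0) a1@(1,4) a2@(1,4) a3@(0,0) a4@(0,0) a5@(1,4) a6@(0,0) a7@(1,4) a8@(0,0) | pheromone: 42 0 0 0 0 0 / 0 0 0 0 37 0 / 0 0 0 0 0 0 / 0 0 0 0 0 0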